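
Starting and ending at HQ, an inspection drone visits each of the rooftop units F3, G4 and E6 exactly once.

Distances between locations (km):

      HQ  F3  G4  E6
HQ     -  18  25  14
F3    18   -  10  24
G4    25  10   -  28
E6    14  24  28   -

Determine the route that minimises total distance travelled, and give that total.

Shortest round trip = 70 km.

HQ-F3-G4-E6-HQ: 18+10+28+14 = 70
HQ-F3-E6-G4-HQ: 18+24+28+25 = 95
HQ-G4-F3-E6-HQ: 25+10+24+14 = 73
The minimum is 70.
One optimal route: HQ → F3 → G4 → E6 → HQ (or its reverse).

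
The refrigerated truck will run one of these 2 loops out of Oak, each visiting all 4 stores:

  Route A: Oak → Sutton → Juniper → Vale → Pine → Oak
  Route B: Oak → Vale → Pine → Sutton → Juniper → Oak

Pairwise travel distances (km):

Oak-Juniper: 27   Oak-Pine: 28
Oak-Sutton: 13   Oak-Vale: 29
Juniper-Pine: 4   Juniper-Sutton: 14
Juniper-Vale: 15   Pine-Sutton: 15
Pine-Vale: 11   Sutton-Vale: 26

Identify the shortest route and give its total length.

81 km — Route A is the shortest.

Route A: 13 + 14 + 15 + 11 + 28 = 81
Route B: 29 + 11 + 15 + 14 + 27 = 96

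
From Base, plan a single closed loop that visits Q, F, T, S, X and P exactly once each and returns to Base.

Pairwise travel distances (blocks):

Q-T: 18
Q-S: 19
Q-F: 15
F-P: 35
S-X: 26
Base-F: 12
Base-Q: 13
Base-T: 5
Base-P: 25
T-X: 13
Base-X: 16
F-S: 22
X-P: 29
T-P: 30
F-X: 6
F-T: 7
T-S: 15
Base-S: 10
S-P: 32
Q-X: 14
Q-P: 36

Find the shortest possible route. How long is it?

There are 360 distinct closed tours to check (reversals are equivalent).
Base→Q→F→T→S→X→P→Base: 13+15+7+15+26+29+25 = 130
Base→Q→F→T→S→P→X→Base: 13+15+7+15+32+29+16 = 127
Base→Q→F→T→X→S→P→Base: 13+15+7+13+26+32+25 = 131
Base→Q→F→T→X→P→S→Base: 13+15+7+13+29+32+10 = 119
Base→Q→F→T→P→S→X→Base: 13+15+7+30+32+26+16 = 139
Base→Q→F→T→P→X→S→Base: 13+15+7+30+29+26+10 = 130
Base→Q→F→S→T→X→P→Base: 13+15+22+15+13+29+25 = 132
Base→Q→F→S→T→P→X→Base: 13+15+22+15+30+29+16 = 140
… (352 more)
Base→T→F→X→Q→S→P→Base: 5+7+6+14+19+32+25 = 108  ← best
The minimum is 108.
One optimal route: Base → T → F → X → Q → S → P → Base (or its reverse).

Shortest round trip = 108 blocks.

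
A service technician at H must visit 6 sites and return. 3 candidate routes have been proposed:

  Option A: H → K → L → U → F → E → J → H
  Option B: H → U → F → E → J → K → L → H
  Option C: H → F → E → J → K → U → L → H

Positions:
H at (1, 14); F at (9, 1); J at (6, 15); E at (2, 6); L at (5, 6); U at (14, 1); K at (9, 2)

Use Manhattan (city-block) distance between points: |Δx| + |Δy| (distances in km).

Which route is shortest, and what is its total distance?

Shortest is Option A, total 78 km.

Option A: 20 + 8 + 14 + 5 + 12 + 13 + 6 = 78
Option B: 26 + 5 + 12 + 13 + 16 + 8 + 12 = 92
Option C: 21 + 12 + 13 + 16 + 6 + 14 + 12 = 94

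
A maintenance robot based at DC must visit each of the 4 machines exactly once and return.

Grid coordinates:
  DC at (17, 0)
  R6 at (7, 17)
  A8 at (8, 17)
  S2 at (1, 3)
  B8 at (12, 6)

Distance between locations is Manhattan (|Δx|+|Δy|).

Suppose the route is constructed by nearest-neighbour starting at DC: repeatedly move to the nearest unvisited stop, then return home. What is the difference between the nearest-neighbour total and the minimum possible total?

Excess over optimum: 6.

DC: B8=11, S2=19, A8=26, R6=27 ⇒ B8
B8: S2=14, A8=15, R6=16 ⇒ S2
S2: R6=20, A8=21 ⇒ R6
R6: A8=1 ⇒ A8
NN route DC → B8 → S2 → R6 → A8 → DC costs 72.
Optimal: DC → S2 → R6 → A8 → B8 → DC costs 66 (by enumerating all 12 distinct tours).
Excess = 72 − 66 = 6.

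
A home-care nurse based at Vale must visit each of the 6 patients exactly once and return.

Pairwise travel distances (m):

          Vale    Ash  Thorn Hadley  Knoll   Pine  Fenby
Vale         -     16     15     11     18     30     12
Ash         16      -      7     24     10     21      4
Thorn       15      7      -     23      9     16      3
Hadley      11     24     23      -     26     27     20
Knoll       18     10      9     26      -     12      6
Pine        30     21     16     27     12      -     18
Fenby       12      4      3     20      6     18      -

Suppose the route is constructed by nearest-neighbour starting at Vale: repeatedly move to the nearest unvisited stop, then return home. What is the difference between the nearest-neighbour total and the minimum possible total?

Excess over optimum: 11 m.

Vale: Hadley=11, Fenby=12, Thorn=15, Ash=16, Knoll=18, Pine=30 ⇒ Hadley
Hadley: Fenby=20, Thorn=23, Ash=24, Knoll=26, Pine=27 ⇒ Fenby
Fenby: Thorn=3, Ash=4, Knoll=6, Pine=18 ⇒ Thorn
Thorn: Ash=7, Knoll=9, Pine=16 ⇒ Ash
Ash: Knoll=10, Pine=21 ⇒ Knoll
Knoll: Pine=12 ⇒ Pine
NN route Vale → Hadley → Fenby → Thorn → Ash → Knoll → Pine → Vale costs 93.
Optimal: Vale → Ash → Thorn → Fenby → Knoll → Pine → Hadley → Vale costs 82 (by enumerating all 360 distinct tours).
Excess = 93 − 82 = 11.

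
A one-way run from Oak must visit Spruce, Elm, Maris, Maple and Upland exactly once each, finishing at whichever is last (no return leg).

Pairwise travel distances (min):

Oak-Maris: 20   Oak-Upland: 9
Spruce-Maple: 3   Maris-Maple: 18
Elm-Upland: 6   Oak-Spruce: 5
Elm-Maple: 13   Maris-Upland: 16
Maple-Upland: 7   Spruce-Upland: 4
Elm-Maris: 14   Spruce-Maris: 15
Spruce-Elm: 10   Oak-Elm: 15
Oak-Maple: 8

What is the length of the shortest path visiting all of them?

There are 5! = 120 possible orderings.
Oak→Spruce→Elm→Maris→Maple→Upland: 5+10+14+18+7 = 54
Oak→Spruce→Elm→Maris→Upland→Maple: 5+10+14+16+7 = 52
Oak→Spruce→Elm→Maple→Maris→Upland: 5+10+13+18+16 = 62
Oak→Spruce→Elm→Maple→Upland→Maris: 5+10+13+7+16 = 51
Oak→Spruce→Elm→Upland→Maris→Maple: 5+10+6+16+18 = 55
Oak→Spruce→Elm→Upland→Maple→Maris: 5+10+6+7+18 = 46
Oak→Spruce→Maris→Elm→Maple→Upland: 5+15+14+13+7 = 54
Oak→Spruce→Maris→Elm→Upland→Maple: 5+15+14+6+7 = 47
Oak→Spruce→Maris→Maple→Elm→Upland: 5+15+18+13+6 = 57
Oak→Spruce→Maris→Maple→Upland→Elm: 5+15+18+7+6 = 51
Oak→Spruce→Maris→Upland→Elm→Maple: 5+15+16+6+13 = 55
Oak→Spruce→Maris→Upland→Maple→Elm: 5+15+16+7+13 = 56
Oak→Spruce→Maple→Elm→Maris→Upland: 5+3+13+14+16 = 51
Oak→Spruce→Maple→Elm→Upland→Maris: 5+3+13+6+16 = 43
… (106 more)
Oak→Spruce→Maple→Upland→Elm→Maris: 5+3+7+6+14 = 35  ← best
The minimum is 35.
One shortest path: Oak → Spruce → Maple → Upland → Elm → Maris.

35 min — the minimum one-way total.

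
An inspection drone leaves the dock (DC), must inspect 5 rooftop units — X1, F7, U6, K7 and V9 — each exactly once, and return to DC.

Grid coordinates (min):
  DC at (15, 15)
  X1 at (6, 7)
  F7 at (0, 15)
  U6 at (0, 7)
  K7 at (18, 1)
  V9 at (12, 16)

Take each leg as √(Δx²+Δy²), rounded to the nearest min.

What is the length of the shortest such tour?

With 5 stops there are 5!/2 = 60 distinct round trips (a route and its reverse cost the same).
DC-X1-F7-U6-K7-V9-DC: 12+10+8+19+16+3 = 68
DC-X1-F7-U6-V9-K7-DC: 12+10+8+15+16+14 = 75
DC-X1-F7-K7-U6-V9-DC: 12+10+23+19+15+3 = 82
DC-X1-F7-K7-V9-U6-DC: 12+10+23+16+15+17 = 93
DC-X1-F7-V9-U6-K7-DC: 12+10+12+15+19+14 = 82
DC-X1-F7-V9-K7-U6-DC: 12+10+12+16+19+17 = 86
DC-X1-U6-F7-K7-V9-DC: 12+6+8+23+16+3 = 68
DC-X1-U6-F7-V9-K7-DC: 12+6+8+12+16+14 = 68
DC-X1-U6-K7-F7-V9-DC: 12+6+19+23+12+3 = 75
DC-X1-U6-K7-V9-F7-DC: 12+6+19+16+12+15 = 80
DC-X1-U6-V9-F7-K7-DC: 12+6+15+12+23+14 = 82
DC-X1-U6-V9-K7-F7-DC: 12+6+15+16+23+15 = 87
DC-X1-K7-F7-U6-V9-DC: 12+13+23+8+15+3 = 74
DC-X1-K7-F7-V9-U6-DC: 12+13+23+12+15+17 = 92
… (46 more)
DC-K7-X1-U6-F7-V9-DC: 14+13+6+8+12+3 = 56  ← best
The minimum is 56.
One optimal route: DC → K7 → X1 → U6 → F7 → V9 → DC (or its reverse).

Shortest round trip = 56 min.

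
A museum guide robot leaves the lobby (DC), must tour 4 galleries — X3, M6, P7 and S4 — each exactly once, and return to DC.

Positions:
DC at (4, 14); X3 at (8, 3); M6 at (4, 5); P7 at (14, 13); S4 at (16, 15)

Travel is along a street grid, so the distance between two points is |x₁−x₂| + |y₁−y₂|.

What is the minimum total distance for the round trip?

DC→X3→M6→P7→S4→DC: 15+6+18+4+13 = 56
DC→X3→M6→S4→P7→DC: 15+6+22+4+11 = 58
DC→X3→P7→M6→S4→DC: 15+16+18+22+13 = 84
DC→X3→P7→S4→M6→DC: 15+16+4+22+9 = 66
DC→X3→S4→M6→P7→DC: 15+20+22+18+11 = 86
DC→X3→S4→P7→M6→DC: 15+20+4+18+9 = 66
DC→M6→X3→P7→S4→DC: 9+6+16+4+13 = 48
DC→M6→X3→S4→P7→DC: 9+6+20+4+11 = 50
DC→M6→P7→X3→S4→DC: 9+18+16+20+13 = 76
DC→M6→S4→X3→P7→DC: 9+22+20+16+11 = 78
DC→P7→X3→M6→S4→DC: 11+16+6+22+13 = 68
DC→P7→M6→X3→S4→DC: 11+18+6+20+13 = 68
The minimum is 48.
One optimal route: DC → M6 → X3 → P7 → S4 → DC (or its reverse).

Shortest round trip = 48.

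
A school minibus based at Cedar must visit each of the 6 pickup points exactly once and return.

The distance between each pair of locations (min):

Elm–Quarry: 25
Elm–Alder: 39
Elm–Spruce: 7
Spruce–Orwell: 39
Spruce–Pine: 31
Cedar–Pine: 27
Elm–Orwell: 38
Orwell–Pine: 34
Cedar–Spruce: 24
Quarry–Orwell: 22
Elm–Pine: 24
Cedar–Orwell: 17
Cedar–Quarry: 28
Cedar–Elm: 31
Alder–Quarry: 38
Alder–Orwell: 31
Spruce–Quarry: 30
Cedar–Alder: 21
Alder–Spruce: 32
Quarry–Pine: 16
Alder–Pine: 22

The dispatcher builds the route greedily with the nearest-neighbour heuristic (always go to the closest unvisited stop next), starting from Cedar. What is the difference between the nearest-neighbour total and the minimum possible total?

The nearest-neighbour route is 8 min longer than optimal.

Cedar: Orwell=17, Alder=21, Spruce=24, Pine=27, Quarry=28, Elm=31 ⇒ Orwell
Orwell: Quarry=22, Alder=31, Pine=34, Elm=38, Spruce=39 ⇒ Quarry
Quarry: Pine=16, Elm=25, Spruce=30, Alder=38 ⇒ Pine
Pine: Alder=22, Elm=24, Spruce=31 ⇒ Alder
Alder: Spruce=32, Elm=39 ⇒ Spruce
Spruce: Elm=7 ⇒ Elm
NN route Cedar → Orwell → Quarry → Pine → Alder → Spruce → Elm → Cedar costs 147.
Optimal: Cedar → Alder → Spruce → Elm → Pine → Quarry → Orwell → Cedar costs 139 (by enumerating all 360 distinct tours).
Excess = 147 − 139 = 8.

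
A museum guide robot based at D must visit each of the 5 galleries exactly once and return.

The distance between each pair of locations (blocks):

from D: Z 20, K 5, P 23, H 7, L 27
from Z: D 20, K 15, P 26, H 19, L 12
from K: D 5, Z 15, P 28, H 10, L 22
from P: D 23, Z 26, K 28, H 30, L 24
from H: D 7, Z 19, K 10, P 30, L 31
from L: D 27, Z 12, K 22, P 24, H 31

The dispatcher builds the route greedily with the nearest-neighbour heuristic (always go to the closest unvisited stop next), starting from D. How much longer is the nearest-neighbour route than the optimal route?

Excess over optimum: 2 blocks.

D: K=5, H=7, Z=20, P=23, L=27 ⇒ K
K: H=10, Z=15, L=22, P=28 ⇒ H
H: Z=19, P=30, L=31 ⇒ Z
Z: L=12, P=26 ⇒ L
L: P=24 ⇒ P
NN route D → K → H → Z → L → P → D costs 93.
Optimal: D → P → L → Z → K → H → D costs 91 (by enumerating all 60 distinct tours).
Excess = 93 − 91 = 2.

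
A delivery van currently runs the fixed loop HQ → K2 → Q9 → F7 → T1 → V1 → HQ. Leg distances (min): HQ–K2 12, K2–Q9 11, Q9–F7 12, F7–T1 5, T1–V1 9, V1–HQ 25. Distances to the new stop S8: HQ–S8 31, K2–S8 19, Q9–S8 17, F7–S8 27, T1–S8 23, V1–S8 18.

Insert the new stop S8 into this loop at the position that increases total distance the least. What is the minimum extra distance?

Insertion cost between consecutive stops i–j is d(i,S8) + d(S8,j) − d(i,j):
  between HQ and K2: 31 + 19 − 12 = 38
  between K2 and Q9: 19 + 17 − 11 = 25
  between Q9 and F7: 17 + 27 − 12 = 32
  between F7 and T1: 27 + 23 − 5 = 45
  between T1 and V1: 23 + 18 − 9 = 32
  between V1 and HQ: 18 + 31 − 25 = 24
Cheapest insertion is between V1 and HQ, adding 24.
New total = 74 + 24 = 98.

+24 min — insert S8 between V1 and HQ.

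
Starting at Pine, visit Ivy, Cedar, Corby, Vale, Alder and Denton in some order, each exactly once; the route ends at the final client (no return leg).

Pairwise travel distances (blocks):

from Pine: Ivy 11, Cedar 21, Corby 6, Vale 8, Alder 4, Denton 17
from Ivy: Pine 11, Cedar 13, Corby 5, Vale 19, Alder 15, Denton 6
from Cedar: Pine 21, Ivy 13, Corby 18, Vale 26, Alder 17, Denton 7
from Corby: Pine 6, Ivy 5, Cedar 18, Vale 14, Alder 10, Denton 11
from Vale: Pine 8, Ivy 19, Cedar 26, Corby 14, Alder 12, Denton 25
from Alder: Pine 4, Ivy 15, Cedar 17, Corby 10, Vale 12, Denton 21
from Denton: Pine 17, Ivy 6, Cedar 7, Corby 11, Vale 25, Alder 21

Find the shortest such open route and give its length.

There are 6! = 720 possible orderings.
Pine - Ivy - Cedar - Corby - Vale - Alder - Denton: 11+13+18+14+12+21 = 89
Pine - Ivy - Cedar - Corby - Vale - Denton - Alder: 11+13+18+14+25+21 = 102
Pine - Ivy - Cedar - Corby - Alder - Vale - Denton: 11+13+18+10+12+25 = 89
Pine - Ivy - Cedar - Corby - Alder - Denton - Vale: 11+13+18+10+21+25 = 98
Pine - Ivy - Cedar - Corby - Denton - Vale - Alder: 11+13+18+11+25+12 = 90
Pine - Ivy - Cedar - Corby - Denton - Alder - Vale: 11+13+18+11+21+12 = 86
Pine - Ivy - Cedar - Vale - Corby - Alder - Denton: 11+13+26+14+10+21 = 95
Pine - Ivy - Cedar - Vale - Corby - Denton - Alder: 11+13+26+14+11+21 = 96
… (712 more)
Pine - Vale - Alder - Corby - Ivy - Denton - Cedar: 8+12+10+5+6+7 = 48  ← best
The minimum is 48.
One shortest path: Pine → Vale → Alder → Corby → Ivy → Denton → Cedar.

Shortest open route: 48 blocks.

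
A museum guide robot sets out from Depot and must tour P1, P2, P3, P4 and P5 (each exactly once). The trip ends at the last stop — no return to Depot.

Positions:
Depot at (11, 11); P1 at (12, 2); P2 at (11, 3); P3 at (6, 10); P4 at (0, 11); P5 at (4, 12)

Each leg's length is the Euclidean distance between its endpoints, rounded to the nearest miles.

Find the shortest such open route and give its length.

Minimum one-way distance = 26 miles.

There are 5! = 120 possible orderings.
Depot → P1 → P2 → P3 → P4 → P5: 9+1+9+6+4 = 29
Depot → P1 → P2 → P3 → P5 → P4: 9+1+9+3+4 = 26
Depot → P1 → P2 → P4 → P3 → P5: 9+1+14+6+3 = 33
Depot → P1 → P2 → P4 → P5 → P3: 9+1+14+4+3 = 31
Depot → P1 → P2 → P5 → P3 → P4: 9+1+11+3+6 = 30
Depot → P1 → P2 → P5 → P4 → P3: 9+1+11+4+6 = 31
Depot → P1 → P3 → P2 → P4 → P5: 9+10+9+14+4 = 46
Depot → P1 → P3 → P2 → P5 → P4: 9+10+9+11+4 = 43
Depot → P1 → P3 → P4 → P2 → P5: 9+10+6+14+11 = 50
Depot → P1 → P3 → P4 → P5 → P2: 9+10+6+4+11 = 40
Depot → P1 → P3 → P5 → P2 → P4: 9+10+3+11+14 = 47
Depot → P1 → P3 → P5 → P4 → P2: 9+10+3+4+14 = 40
Depot → P1 → P4 → P2 → P3 → P5: 9+15+14+9+3 = 50
Depot → P1 → P4 → P2 → P5 → P3: 9+15+14+11+3 = 52
… (106 more)
The minimum is 26.
One shortest path: Depot → P1 → P2 → P3 → P5 → P4.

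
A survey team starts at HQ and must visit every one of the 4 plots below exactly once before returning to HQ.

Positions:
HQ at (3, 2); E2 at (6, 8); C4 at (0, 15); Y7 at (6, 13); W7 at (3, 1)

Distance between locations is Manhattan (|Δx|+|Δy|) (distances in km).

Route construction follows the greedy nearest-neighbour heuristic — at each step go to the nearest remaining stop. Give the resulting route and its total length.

At HQ the remaining stops are W7 1, E2 9, Y7 14, C4 16; go to W7.
At W7 the remaining stops are E2 10, Y7 15, C4 17; go to E2.
At E2 the remaining stops are Y7 5, C4 13; go to Y7.
At Y7 the remaining stops are C4 8; go to C4.
Return C4→HQ: 16.
Total = 1 + 10 + 5 + 8 + 16 = 40.

Nearest-neighbour total = 40 km; route HQ → W7 → E2 → Y7 → C4 → HQ.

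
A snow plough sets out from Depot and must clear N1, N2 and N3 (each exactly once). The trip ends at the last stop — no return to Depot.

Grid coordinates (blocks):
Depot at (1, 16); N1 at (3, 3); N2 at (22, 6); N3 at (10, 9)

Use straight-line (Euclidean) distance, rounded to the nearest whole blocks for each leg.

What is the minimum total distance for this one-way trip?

There are 3! = 6 possible orderings.
Depot - N1 - N2 - N3: 13+19+12 = 44
Depot - N1 - N3 - N2: 13+9+12 = 34
Depot - N2 - N1 - N3: 23+19+9 = 51
Depot - N2 - N3 - N1: 23+12+9 = 44
Depot - N3 - N1 - N2: 11+9+19 = 39
Depot - N3 - N2 - N1: 11+12+19 = 42
The minimum is 34.
One shortest path: Depot → N1 → N3 → N2.

Minimum one-way distance = 34 blocks.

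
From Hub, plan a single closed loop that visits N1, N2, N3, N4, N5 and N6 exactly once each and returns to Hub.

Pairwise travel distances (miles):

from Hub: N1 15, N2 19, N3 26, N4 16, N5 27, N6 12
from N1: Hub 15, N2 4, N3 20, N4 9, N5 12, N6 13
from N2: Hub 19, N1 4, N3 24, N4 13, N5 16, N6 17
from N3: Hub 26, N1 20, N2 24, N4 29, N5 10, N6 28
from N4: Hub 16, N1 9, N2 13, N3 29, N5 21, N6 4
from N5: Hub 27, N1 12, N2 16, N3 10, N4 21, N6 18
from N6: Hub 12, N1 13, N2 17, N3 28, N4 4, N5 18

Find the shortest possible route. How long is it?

Shortest round trip = 81 miles.

There are 360 distinct closed tours to check (reversals are equivalent).
Hub - N1 - N2 - N3 - N4 - N5 - N6 - Hub: 15+4+24+29+21+18+12 = 123
Hub - N1 - N2 - N3 - N4 - N6 - N5 - Hub: 15+4+24+29+4+18+27 = 121
Hub - N1 - N2 - N3 - N5 - N4 - N6 - Hub: 15+4+24+10+21+4+12 = 90
Hub - N1 - N2 - N3 - N5 - N6 - N4 - Hub: 15+4+24+10+18+4+16 = 91
Hub - N1 - N2 - N3 - N6 - N4 - N5 - Hub: 15+4+24+28+4+21+27 = 123
Hub - N1 - N2 - N3 - N6 - N5 - N4 - Hub: 15+4+24+28+18+21+16 = 126
Hub - N1 - N2 - N4 - N3 - N5 - N6 - Hub: 15+4+13+29+10+18+12 = 101
Hub - N1 - N2 - N4 - N3 - N6 - N5 - Hub: 15+4+13+29+28+18+27 = 134
… (352 more)
Hub - N3 - N5 - N1 - N2 - N4 - N6 - Hub: 26+10+12+4+13+4+12 = 81  ← best
The minimum is 81.
One optimal route: Hub → N3 → N5 → N1 → N2 → N4 → N6 → Hub (or its reverse).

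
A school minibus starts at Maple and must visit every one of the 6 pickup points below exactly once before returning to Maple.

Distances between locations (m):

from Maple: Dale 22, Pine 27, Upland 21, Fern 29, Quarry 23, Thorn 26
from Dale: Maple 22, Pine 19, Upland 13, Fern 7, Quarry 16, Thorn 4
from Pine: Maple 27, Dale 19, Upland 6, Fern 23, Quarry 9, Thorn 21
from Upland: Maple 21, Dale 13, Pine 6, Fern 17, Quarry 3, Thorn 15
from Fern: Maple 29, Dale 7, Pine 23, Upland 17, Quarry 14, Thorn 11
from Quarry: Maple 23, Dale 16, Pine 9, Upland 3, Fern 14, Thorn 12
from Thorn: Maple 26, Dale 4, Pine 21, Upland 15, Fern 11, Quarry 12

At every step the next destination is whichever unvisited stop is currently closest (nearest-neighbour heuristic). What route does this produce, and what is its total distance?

At Maple the remaining stops are Upland 21, Dale 22, Quarry 23, Thorn 26, Pine 27, Fern 29; go to Upland.
At Upland the remaining stops are Quarry 3, Pine 6, Dale 13, Thorn 15, Fern 17; go to Quarry.
At Quarry the remaining stops are Pine 9, Thorn 12, Fern 14, Dale 16; go to Pine.
At Pine the remaining stops are Dale 19, Thorn 21, Fern 23; go to Dale.
At Dale the remaining stops are Thorn 4, Fern 7; go to Thorn.
At Thorn the remaining stops are Fern 11; go to Fern.
Return Fern→Maple: 29.
Total = 21 + 3 + 9 + 19 + 4 + 11 + 29 = 96.

Nearest-neighbour total = 96 m; route Maple → Upland → Quarry → Pine → Dale → Thorn → Fern → Maple.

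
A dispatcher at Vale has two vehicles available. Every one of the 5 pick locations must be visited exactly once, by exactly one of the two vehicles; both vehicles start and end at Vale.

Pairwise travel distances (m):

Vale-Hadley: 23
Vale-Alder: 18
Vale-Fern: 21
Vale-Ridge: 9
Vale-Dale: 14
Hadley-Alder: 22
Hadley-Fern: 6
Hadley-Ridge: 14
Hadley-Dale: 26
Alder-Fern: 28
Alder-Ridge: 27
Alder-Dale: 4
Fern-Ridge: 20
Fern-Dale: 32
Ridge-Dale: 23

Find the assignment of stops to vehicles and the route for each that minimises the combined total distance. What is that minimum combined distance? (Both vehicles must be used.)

85 m — the smallest possible combined total.

There are 2^4 − 1 = 15 ways to divide the 5 stops into two non-empty groups. For each, the best each vehicle can do is its own shortest tour through its group:
  {Hadley} + {Alder, Fern, Ridge, Dale}: 46 + 75 = 121
  {Alder} + {Hadley, Fern, Ridge, Dale}: 36 + 75 = 111
  {Hadley, Alder} + {Fern, Ridge, Dale}: 63 + 75 = 138
  {Fern} + {Hadley, Alder, Ridge, Dale}: 42 + 63 = 105
  {Hadley, Fern} + {Alder, Ridge, Dale}: 50 + 54 = 104
  {Alder, Fern} + {Hadley, Ridge, Dale}: 67 + 63 = 130
  … (15 splits in total)
  {Ridge} + {Hadley, Alder, Fern, Dale}: 18 + 67 = 85  ← best
Best: vehicle 1 Vale → Ridge → Vale = 18; vehicle 2 Vale → Fern → Hadley → Alder → Dale → Vale = 67; combined 85.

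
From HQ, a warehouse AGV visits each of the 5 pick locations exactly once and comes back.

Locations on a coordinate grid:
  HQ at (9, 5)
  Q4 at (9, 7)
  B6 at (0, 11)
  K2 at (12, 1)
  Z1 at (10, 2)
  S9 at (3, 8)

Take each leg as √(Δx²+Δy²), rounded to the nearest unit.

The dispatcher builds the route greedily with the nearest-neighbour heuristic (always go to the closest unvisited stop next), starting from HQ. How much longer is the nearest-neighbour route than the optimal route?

Excess over optimum: 3.

HQ: Q4=2, Z1=3, K2=5, S9=7, B6=11 ⇒ Q4
Q4: Z1=5, S9=6, K2=7, B6=10 ⇒ Z1
Z1: K2=2, S9=9, B6=13 ⇒ K2
K2: S9=11, B6=16 ⇒ S9
S9: B6=4 ⇒ B6
NN route HQ → Q4 → Z1 → K2 → S9 → B6 → HQ costs 35.
Optimal: HQ → Q4 → B6 → S9 → K2 → Z1 → HQ costs 32 (by enumerating all 60 distinct tours).
Excess = 35 − 32 = 3.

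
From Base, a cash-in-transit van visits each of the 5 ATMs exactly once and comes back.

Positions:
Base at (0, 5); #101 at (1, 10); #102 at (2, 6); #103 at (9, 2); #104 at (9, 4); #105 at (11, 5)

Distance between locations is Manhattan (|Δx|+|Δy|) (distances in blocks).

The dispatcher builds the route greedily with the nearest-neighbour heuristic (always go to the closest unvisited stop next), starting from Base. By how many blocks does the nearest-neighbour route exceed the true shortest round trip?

From Base: #102=3, #101=6, #104=10, #105=11, #103=12 → choose #102 (3).
From #102: #101=5, #104=9, #105=10, #103=11 → choose #101 (5).
From #101: #104=14, #105=15, #103=16 → choose #104 (14).
From #104: #103=2, #105=3 → choose #103 (2).
From #103: #105=5 → choose #105 (5).
NN route Base → #102 → #101 → #104 → #103 → #105 → Base costs 40.
Optimal: Base → #101 → #102 → #103 → #104 → #105 → Base costs 38 (by enumerating all 60 distinct tours).
Excess = 40 − 38 = 2.

The nearest-neighbour route is 2 blocks longer than optimal.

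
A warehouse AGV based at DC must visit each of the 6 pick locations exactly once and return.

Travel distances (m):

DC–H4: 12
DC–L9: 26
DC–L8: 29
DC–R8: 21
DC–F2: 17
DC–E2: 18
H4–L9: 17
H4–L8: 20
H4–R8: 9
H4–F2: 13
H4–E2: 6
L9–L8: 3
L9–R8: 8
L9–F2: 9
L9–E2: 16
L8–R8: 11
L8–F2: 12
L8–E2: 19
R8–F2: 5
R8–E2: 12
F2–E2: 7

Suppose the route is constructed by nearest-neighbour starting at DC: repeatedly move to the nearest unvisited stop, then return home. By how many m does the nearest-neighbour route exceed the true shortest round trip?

From DC: H4=12, F2=17, E2=18, R8=21, L9=26, L8=29 → choose H4 (12).
From H4: E2=6, R8=9, F2=13, L9=17, L8=20 → choose E2 (6).
From E2: F2=7, R8=12, L9=16, L8=19 → choose F2 (7).
From F2: R8=5, L9=9, L8=12 → choose R8 (5).
From R8: L9=8, L8=11 → choose L9 (8).
From L9: L8=3 → choose L8 (3).
NN route DC → H4 → E2 → F2 → R8 → L9 → L8 → DC costs 70.
Optimal: DC → H4 → R8 → L9 → L8 → F2 → E2 → DC costs 69 (by enumerating all 360 distinct tours).
Excess = 70 − 69 = 1.

The nearest-neighbour route is 1 m longer than optimal.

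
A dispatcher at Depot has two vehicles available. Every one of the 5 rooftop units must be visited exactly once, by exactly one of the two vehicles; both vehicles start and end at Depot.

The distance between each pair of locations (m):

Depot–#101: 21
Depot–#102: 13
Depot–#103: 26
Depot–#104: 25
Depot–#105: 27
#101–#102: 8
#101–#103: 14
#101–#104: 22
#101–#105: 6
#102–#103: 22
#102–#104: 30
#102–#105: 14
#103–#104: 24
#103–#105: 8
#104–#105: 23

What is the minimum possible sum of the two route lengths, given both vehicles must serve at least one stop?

110 m — the smallest possible combined total.

Check every non-empty split of the stops between the two vehicles; for each half take its own optimal tour:
  {#101} + {#102, #103, #104, #105}: 42 + 84 = 126
  {#102} + {#101, #103, #104, #105}: 26 + 84 = 110
  {#101, #102} + {#103, #104, #105}: 42 + 82 = 124
  {#103} + {#101, #102, #104, #105}: 52 + 75 = 127
  {#101, #103} + {#102, #104, #105}: 61 + 75 = 136
  {#102, #103} + {#101, #104, #105}: 61 + 75 = 136
  … (15 splits in total)
Best: vehicle 1 Depot → #102 → Depot = 26; vehicle 2 Depot → #101 → #105 → #103 → #104 → Depot = 84; combined 110.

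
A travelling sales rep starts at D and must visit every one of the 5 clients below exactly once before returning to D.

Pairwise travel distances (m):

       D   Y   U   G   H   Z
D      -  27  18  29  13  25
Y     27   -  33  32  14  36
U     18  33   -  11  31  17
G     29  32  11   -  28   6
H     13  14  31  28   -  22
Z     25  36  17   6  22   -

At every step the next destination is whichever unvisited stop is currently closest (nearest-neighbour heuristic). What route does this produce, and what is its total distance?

Nearest-neighbour total = 100 m; route D → H → Y → G → Z → U → D.

D → [H:13 / U:18 / Z:25 / Y:27 / G:29] → H (13)
H → [Y:14 / Z:22 / G:28 / U:31] → Y (14)
Y → [G:32 / U:33 / Z:36] → G (32)
G → [Z:6 / U:11] → Z (6)
Z → [U:17] → U (17)
Return U→D: 18.
Total = 13 + 14 + 32 + 6 + 17 + 18 = 100.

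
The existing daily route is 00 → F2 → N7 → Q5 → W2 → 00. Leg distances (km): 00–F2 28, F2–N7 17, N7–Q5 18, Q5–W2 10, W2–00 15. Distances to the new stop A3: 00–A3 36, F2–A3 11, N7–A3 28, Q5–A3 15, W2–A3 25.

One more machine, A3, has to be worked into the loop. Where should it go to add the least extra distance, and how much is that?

Insertion cost between consecutive stops i–j is d(i,A3) + d(A3,j) − d(i,j):
  between 00 and F2: 36 + 11 − 28 = 19
  between F2 and N7: 11 + 28 − 17 = 22
  between N7 and Q5: 28 + 15 − 18 = 25
  between Q5 and W2: 15 + 25 − 10 = 30
  between W2 and 00: 25 + 36 − 15 = 46
Cheapest insertion is between 00 and F2, adding 19.
New total = 88 + 19 = 107.

+19 km — insert A3 between 00 and F2.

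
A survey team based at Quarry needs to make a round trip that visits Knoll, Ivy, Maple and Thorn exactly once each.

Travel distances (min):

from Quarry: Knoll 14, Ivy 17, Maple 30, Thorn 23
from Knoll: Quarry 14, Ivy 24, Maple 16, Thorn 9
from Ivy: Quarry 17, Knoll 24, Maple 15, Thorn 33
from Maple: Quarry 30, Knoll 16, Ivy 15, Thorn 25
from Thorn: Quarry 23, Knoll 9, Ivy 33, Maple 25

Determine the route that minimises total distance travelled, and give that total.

There are 12 distinct closed tours to check (reversals are equivalent).
Quarry→Knoll→Ivy→Maple→Thorn→Quarry: 14+24+15+25+23 = 101
Quarry→Knoll→Ivy→Thorn→Maple→Quarry: 14+24+33+25+30 = 126
Quarry→Knoll→Maple→Ivy→Thorn→Quarry: 14+16+15+33+23 = 101
Quarry→Knoll→Maple→Thorn→Ivy→Quarry: 14+16+25+33+17 = 105
Quarry→Knoll→Thorn→Ivy→Maple→Quarry: 14+9+33+15+30 = 101
Quarry→Knoll→Thorn→Maple→Ivy→Quarry: 14+9+25+15+17 = 80
Quarry→Ivy→Knoll→Maple→Thorn→Quarry: 17+24+16+25+23 = 105
Quarry→Ivy→Knoll→Thorn→Maple→Quarry: 17+24+9+25+30 = 105
Quarry→Ivy→Maple→Knoll→Thorn→Quarry: 17+15+16+9+23 = 80
Quarry→Ivy→Thorn→Knoll→Maple→Quarry: 17+33+9+16+30 = 105
Quarry→Maple→Knoll→Ivy→Thorn→Quarry: 30+16+24+33+23 = 126
Quarry→Maple→Ivy→Knoll→Thorn→Quarry: 30+15+24+9+23 = 101
The minimum is 80.
One optimal route: Quarry → Knoll → Thorn → Maple → Ivy → Quarry (or its reverse).

Minimum total distance: 80 min.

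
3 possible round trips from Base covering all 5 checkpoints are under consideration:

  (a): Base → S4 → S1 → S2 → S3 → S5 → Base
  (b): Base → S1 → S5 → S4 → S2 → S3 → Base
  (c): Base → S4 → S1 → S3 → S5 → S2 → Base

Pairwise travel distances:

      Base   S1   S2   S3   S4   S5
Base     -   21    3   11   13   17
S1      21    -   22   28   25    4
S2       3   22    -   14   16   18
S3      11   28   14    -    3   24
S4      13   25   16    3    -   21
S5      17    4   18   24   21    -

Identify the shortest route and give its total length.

Shortest is (b), total 87.

(a): 13 + 25 + 22 + 14 + 24 + 17 = 115
(b): 21 + 4 + 21 + 16 + 14 + 11 = 87
(c): 13 + 25 + 28 + 24 + 18 + 3 = 111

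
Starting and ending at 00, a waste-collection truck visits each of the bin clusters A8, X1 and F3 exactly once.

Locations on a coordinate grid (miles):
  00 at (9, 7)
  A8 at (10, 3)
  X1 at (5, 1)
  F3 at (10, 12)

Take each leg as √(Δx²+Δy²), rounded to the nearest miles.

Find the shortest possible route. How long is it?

With 3 stops there are 3!/2 = 3 distinct round trips (a route and its reverse cost the same).
00→A8→X1→F3→00: 4+5+12+5 = 26
00→A8→F3→X1→00: 4+9+12+7 = 32
00→X1→A8→F3→00: 7+5+9+5 = 26
The minimum is 26.
One optimal route: 00 → A8 → X1 → F3 → 00 (or its reverse).

Shortest round trip = 26 miles.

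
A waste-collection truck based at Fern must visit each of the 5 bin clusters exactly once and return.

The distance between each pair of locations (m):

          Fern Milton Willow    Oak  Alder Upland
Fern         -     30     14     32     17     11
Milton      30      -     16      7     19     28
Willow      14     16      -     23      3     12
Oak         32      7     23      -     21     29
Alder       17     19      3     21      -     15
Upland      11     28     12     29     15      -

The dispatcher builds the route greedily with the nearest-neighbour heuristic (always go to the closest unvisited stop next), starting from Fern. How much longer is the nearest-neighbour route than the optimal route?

The nearest-neighbour route is 1 m longer than optimal.

From Fern: Upland=11, Willow=14, Alder=17, Milton=30, Oak=32 → choose Upland (11).
From Upland: Willow=12, Alder=15, Milton=28, Oak=29 → choose Willow (12).
From Willow: Alder=3, Milton=16, Oak=23 → choose Alder (3).
From Alder: Milton=19, Oak=21 → choose Milton (19).
From Milton: Oak=7 → choose Oak (7).
NN route Fern → Upland → Willow → Alder → Milton → Oak → Fern costs 84.
Optimal: Fern → Willow → Alder → Milton → Oak → Upland → Fern costs 83 (by enumerating all 60 distinct tours).
Excess = 84 − 83 = 1.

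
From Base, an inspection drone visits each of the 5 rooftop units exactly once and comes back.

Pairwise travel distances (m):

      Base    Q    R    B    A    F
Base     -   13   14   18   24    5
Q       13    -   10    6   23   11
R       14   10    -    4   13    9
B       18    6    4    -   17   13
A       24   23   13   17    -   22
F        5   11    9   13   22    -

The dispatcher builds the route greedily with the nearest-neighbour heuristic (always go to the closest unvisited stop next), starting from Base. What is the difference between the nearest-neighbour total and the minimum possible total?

Base: F=5, Q=13, R=14, B=18, A=24 ⇒ F
F: R=9, Q=11, B=13, A=22 ⇒ R
R: B=4, Q=10, A=13 ⇒ B
B: Q=6, A=17 ⇒ Q
Q: A=23 ⇒ A
NN route Base → F → R → B → Q → A → Base costs 71.
Optimal: Base → Q → B → R → A → F → Base costs 63 (by enumerating all 60 distinct tours).
Excess = 71 − 63 = 8.

Excess over optimum: 8 m.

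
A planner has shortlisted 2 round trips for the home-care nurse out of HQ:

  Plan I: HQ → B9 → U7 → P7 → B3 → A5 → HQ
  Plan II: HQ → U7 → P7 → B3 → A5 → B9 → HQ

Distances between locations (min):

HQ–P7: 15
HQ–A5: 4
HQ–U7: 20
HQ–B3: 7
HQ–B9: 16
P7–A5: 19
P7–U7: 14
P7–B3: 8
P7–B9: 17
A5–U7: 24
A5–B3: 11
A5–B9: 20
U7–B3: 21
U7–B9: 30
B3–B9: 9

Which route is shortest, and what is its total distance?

Plan I: 16 + 30 + 14 + 8 + 11 + 4 = 83
Plan II: 20 + 14 + 8 + 11 + 20 + 16 = 89

83 min — Plan I is the shortest.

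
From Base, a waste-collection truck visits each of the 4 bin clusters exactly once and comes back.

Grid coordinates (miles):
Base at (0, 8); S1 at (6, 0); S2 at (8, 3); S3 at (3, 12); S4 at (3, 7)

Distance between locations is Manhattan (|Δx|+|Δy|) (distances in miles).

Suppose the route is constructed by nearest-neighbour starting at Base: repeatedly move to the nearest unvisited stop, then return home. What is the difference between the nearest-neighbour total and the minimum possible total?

Base: S4=4, S3=7, S2=13, S1=14 ⇒ S4
S4: S3=5, S2=9, S1=10 ⇒ S3
S3: S2=14, S1=15 ⇒ S2
S2: S1=5 ⇒ S1
NN route Base → S4 → S3 → S2 → S1 → Base costs 42.
Optimal: Base → S1 → S2 → S4 → S3 → Base costs 40 (by enumerating all 12 distinct tours).
Excess = 42 − 40 = 2.

2 miles longer than the optimal tour.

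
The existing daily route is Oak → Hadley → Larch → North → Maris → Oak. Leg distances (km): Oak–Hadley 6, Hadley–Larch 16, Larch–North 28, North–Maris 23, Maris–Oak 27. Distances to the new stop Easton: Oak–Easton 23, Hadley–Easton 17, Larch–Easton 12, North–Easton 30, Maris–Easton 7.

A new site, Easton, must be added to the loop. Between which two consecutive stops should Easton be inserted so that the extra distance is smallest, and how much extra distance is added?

+3 km — insert Easton between Maris and Oak.

Insertion cost between consecutive stops i–j is d(i,Easton) + d(Easton,j) − d(i,j):
  between Oak and Hadley: 23 + 17 − 6 = 34
  between Hadley and Larch: 17 + 12 − 16 = 13
  between Larch and North: 12 + 30 − 28 = 14
  between North and Maris: 30 + 7 − 23 = 14
  between Maris and Oak: 7 + 23 − 27 = 3
Cheapest insertion is between Maris and Oak, adding 3.
New total = 100 + 3 = 103.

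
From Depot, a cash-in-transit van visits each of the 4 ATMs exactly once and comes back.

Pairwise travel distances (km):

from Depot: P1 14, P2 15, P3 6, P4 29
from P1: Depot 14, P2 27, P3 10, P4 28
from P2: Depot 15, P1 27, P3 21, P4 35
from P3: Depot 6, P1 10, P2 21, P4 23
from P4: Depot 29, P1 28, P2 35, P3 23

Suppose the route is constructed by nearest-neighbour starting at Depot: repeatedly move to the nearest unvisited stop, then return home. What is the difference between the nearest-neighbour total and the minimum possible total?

Depot: P3=6, P1=14, P2=15, P4=29 ⇒ P3
P3: P1=10, P2=21, P4=23 ⇒ P1
P1: P2=27, P4=28 ⇒ P2
P2: P4=35 ⇒ P4
NN route Depot → P3 → P1 → P2 → P4 → Depot costs 107.
Optimal: Depot → P2 → P4 → P1 → P3 → Depot costs 94 (by enumerating all 12 distinct tours).
Excess = 107 − 94 = 13.

Excess over optimum: 13 km.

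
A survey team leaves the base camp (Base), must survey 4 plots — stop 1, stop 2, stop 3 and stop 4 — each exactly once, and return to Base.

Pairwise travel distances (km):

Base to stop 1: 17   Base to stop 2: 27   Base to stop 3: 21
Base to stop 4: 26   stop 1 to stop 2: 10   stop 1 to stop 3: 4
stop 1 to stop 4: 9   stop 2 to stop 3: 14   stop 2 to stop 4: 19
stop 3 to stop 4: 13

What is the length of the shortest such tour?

Base → stop 1 → stop 2 → stop 3 → stop 4 → Base: 17+10+14+13+26 = 80
Base → stop 1 → stop 2 → stop 4 → stop 3 → Base: 17+10+19+13+21 = 80
Base → stop 1 → stop 3 → stop 2 → stop 4 → Base: 17+4+14+19+26 = 80
Base → stop 1 → stop 3 → stop 4 → stop 2 → Base: 17+4+13+19+27 = 80
Base → stop 1 → stop 4 → stop 2 → stop 3 → Base: 17+9+19+14+21 = 80
Base → stop 1 → stop 4 → stop 3 → stop 2 → Base: 17+9+13+14+27 = 80
Base → stop 2 → stop 1 → stop 3 → stop 4 → Base: 27+10+4+13+26 = 80
Base → stop 2 → stop 1 → stop 4 → stop 3 → Base: 27+10+9+13+21 = 80
Base → stop 2 → stop 3 → stop 1 → stop 4 → Base: 27+14+4+9+26 = 80
Base → stop 2 → stop 4 → stop 1 → stop 3 → Base: 27+19+9+4+21 = 80
Base → stop 3 → stop 1 → stop 2 → stop 4 → Base: 21+4+10+19+26 = 80
Base → stop 3 → stop 2 → stop 1 → stop 4 → Base: 21+14+10+9+26 = 80
The minimum is 80.
One optimal route: Base → stop 1 → stop 2 → stop 3 → stop 4 → Base (or its reverse).

80 km — the shortest possible round trip.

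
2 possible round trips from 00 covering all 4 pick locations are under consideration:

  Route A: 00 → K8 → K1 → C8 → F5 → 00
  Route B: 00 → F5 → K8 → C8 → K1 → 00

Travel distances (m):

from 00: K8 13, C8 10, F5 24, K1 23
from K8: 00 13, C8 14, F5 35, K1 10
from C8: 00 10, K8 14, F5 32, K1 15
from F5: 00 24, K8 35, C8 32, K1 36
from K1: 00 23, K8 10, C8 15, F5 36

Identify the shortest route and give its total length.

Route A: 13 + 10 + 15 + 32 + 24 = 94
Route B: 24 + 35 + 14 + 15 + 23 = 111

Shortest is Route A, total 94 m.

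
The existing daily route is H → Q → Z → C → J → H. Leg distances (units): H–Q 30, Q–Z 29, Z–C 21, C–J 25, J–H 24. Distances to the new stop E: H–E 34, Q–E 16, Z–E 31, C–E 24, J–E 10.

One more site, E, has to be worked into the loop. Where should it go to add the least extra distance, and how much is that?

Insertion cost between consecutive stops i–j is d(i,E) + d(E,j) − d(i,j):
  between H and Q: 34 + 16 − 30 = 20
  between Q and Z: 16 + 31 − 29 = 18
  between Z and C: 31 + 24 − 21 = 34
  between C and J: 24 + 10 − 25 = 9
  between J and H: 10 + 34 − 24 = 20
Cheapest insertion is between C and J, adding 9.
New total = 129 + 9 = 138.

Adding 9 by placing E on the C–J leg.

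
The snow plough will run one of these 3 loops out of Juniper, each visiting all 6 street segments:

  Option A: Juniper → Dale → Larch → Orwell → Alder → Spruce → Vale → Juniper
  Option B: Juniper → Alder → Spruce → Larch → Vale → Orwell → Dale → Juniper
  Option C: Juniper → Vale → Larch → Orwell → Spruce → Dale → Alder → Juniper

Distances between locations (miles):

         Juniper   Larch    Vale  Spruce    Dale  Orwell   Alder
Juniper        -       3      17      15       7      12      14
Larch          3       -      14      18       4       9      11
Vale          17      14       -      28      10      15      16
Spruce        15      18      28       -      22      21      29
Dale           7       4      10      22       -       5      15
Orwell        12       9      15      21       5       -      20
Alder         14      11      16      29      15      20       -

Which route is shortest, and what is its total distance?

Option A: 7 + 4 + 9 + 20 + 29 + 28 + 17 = 114
Option B: 14 + 29 + 18 + 14 + 15 + 5 + 7 = 102
Option C: 17 + 14 + 9 + 21 + 22 + 15 + 14 = 112

Shortest is Option B, total 102 miles.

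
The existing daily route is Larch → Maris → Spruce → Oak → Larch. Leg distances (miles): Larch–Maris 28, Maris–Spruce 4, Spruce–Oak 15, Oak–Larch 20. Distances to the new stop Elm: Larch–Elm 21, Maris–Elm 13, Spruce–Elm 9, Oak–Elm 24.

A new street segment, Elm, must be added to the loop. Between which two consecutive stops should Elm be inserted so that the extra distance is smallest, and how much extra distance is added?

Adding 6 miles by placing Elm on the Larch–Maris leg.

Insertion cost between consecutive stops i–j is d(i,Elm) + d(Elm,j) − d(i,j):
  between Larch and Maris: 21 + 13 − 28 = 6
  between Maris and Spruce: 13 + 9 − 4 = 18
  between Spruce and Oak: 9 + 24 − 15 = 18
  between Oak and Larch: 24 + 21 − 20 = 25
Cheapest insertion is between Larch and Maris, adding 6.
New total = 67 + 6 = 73.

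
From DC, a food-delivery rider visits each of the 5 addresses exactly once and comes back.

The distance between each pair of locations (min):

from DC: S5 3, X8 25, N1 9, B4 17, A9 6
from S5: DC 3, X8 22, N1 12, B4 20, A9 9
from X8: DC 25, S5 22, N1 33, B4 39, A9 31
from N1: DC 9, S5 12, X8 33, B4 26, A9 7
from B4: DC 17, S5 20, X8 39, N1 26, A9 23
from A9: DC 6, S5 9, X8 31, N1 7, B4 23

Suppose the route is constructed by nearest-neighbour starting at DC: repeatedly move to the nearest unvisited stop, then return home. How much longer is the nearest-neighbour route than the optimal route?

DC: S5=3, A9=6, N1=9, B4=17, X8=25 ⇒ S5
S5: A9=9, N1=12, B4=20, X8=22 ⇒ A9
A9: N1=7, B4=23, X8=31 ⇒ N1
N1: B4=26, X8=33 ⇒ B4
B4: X8=39 ⇒ X8
NN route DC → S5 → A9 → N1 → B4 → X8 → DC costs 109.
Optimal: DC → S5 → X8 → B4 → N1 → A9 → DC costs 103 (by enumerating all 60 distinct tours).
Excess = 109 − 103 = 6.

Excess over optimum: 6 min.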